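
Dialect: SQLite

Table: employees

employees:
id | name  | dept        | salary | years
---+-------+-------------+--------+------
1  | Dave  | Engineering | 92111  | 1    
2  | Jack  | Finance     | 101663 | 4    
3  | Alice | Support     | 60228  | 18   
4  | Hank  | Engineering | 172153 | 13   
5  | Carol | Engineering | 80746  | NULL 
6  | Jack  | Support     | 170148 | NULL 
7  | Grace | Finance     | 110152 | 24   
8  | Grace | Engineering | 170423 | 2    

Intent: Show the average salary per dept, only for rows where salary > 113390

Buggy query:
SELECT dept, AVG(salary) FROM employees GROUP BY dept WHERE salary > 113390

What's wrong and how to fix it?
Bug: Row-level WHERE must come before GROUP BY in the clause order

Fix: Place WHERE between FROM and GROUP BY

Corrected query:
SELECT dept, AVG(salary) FROM employees WHERE salary > 113390 GROUP BY dept

Result:
dept        | AVG(salary)
------------+------------
Engineering | 171288     
Support     | 170148     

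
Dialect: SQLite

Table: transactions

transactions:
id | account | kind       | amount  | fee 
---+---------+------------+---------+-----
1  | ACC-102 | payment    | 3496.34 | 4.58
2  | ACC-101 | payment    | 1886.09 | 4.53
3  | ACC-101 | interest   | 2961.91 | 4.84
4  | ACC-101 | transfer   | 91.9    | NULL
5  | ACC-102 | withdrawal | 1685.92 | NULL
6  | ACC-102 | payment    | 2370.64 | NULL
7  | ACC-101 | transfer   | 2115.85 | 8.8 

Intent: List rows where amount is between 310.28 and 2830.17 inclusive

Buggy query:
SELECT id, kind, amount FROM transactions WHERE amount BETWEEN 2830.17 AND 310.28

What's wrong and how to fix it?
Bug: The bounds are reversed; BETWEEN a AND b requires a <= b to match anything

Fix: Write BETWEEN 310.28 AND 2830.17

Corrected query:
SELECT id, kind, amount FROM transactions WHERE amount BETWEEN 310.28 AND 2830.17

Result:
id | kind       | amount 
---+------------+--------
2  | payment    | 1886.09
5  | withdrawal | 1685.92
6  | payment    | 2370.64
7  | transfer   | 2115.85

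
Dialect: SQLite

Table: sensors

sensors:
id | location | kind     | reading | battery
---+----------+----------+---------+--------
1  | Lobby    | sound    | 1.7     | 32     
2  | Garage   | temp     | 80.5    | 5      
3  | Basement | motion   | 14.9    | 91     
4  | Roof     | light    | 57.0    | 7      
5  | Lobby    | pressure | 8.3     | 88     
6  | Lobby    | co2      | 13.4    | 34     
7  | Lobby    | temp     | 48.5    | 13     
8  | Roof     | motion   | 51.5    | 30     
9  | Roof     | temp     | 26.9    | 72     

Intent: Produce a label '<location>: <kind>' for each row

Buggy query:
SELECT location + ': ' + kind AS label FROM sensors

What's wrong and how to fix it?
Bug: '+' is numeric addition; on text columns SQLite converts them to 0 instead of concatenating

Fix: Replace + with || to concatenate text

Corrected query:
SELECT location || ': ' || kind AS label FROM sensors

Result:
label           
----------------
Lobby: sound    
Garage: temp    
Basement: motion
Roof: light     
Lobby: pressure 
Lobby: co2      
Lobby: temp     
Roof: motion    
Roof: temp      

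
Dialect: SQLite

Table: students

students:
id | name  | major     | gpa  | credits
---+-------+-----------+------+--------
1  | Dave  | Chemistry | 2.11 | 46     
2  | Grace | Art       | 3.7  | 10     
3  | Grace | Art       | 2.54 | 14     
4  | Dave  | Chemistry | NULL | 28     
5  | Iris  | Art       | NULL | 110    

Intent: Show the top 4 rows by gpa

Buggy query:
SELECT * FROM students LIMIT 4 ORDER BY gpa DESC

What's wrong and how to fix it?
Bug: LIMIT must come after ORDER BY

Fix: Sort with ORDER BY, then apply LIMIT

Corrected query:
SELECT * FROM students ORDER BY gpa DESC LIMIT 4

Result:
id | name  | major     | gpa  | credits
---+-------+-----------+------+--------
2  | Grace | Art       | 3.7  | 10     
3  | Grace | Art       | 2.54 | 14     
1  | Dave  | Chemistry | 2.11 | 46     
4  | Dave  | Chemistry | NULL | 28     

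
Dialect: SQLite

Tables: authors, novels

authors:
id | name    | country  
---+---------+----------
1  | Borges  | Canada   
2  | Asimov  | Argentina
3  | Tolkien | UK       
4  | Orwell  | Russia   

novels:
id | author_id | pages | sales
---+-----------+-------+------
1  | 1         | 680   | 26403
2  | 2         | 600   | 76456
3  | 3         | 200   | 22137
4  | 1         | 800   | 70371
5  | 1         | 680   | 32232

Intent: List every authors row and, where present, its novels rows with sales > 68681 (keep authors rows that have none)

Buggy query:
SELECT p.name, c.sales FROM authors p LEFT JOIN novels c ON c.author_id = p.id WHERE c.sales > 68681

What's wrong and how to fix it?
Bug: Filtering c.sales in WHERE discards the NULL rows produced by LEFT JOIN, turning it into an inner join

Fix: Put 'c.sales > 68681' in the JOIN's ON clause instead of WHERE

Corrected query:
SELECT p.name, c.sales FROM authors p LEFT JOIN novels c ON c.author_id = p.id AND c.sales > 68681

Result:
name    | sales
--------+------
Borges  | 70371
Asimov  | 76456
Tolkien | NULL 
Orwell  | NULL 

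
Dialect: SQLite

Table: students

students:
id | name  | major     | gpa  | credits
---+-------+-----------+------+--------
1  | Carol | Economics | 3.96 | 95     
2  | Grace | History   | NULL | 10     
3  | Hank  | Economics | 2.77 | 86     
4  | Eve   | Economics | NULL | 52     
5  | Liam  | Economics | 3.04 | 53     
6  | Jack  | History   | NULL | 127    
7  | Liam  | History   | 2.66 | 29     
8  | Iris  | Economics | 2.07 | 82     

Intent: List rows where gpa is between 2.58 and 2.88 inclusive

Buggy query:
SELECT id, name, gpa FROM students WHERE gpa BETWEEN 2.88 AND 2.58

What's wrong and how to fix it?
Bug: The bounds are reversed; BETWEEN a AND b requires a <= b to match anything

Fix: Write BETWEEN 2.58 AND 2.88

Corrected query:
SELECT id, name, gpa FROM students WHERE gpa BETWEEN 2.58 AND 2.88

Result:
id | name | gpa 
---+------+-----
3  | Hank | 2.77
7  | Liam | 2.66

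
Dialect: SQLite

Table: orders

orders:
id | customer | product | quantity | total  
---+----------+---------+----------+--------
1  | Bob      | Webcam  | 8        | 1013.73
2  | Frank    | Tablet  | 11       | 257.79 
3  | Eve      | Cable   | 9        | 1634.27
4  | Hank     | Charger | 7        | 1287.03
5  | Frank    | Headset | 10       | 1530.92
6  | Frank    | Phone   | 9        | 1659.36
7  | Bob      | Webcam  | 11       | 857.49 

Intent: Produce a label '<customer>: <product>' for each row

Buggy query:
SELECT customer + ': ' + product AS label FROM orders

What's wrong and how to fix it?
Bug: '+' is numeric addition; on text columns SQLite converts them to 0 instead of concatenating

Fix: Replace + with || to concatenate text

Corrected query:
SELECT customer || ': ' || product AS label FROM orders

Result:
label         
--------------
Bob: Webcam   
Frank: Tablet 
Eve: Cable    
Hank: Charger 
Frank: Headset
Frank: Phone  
Bob: Webcam   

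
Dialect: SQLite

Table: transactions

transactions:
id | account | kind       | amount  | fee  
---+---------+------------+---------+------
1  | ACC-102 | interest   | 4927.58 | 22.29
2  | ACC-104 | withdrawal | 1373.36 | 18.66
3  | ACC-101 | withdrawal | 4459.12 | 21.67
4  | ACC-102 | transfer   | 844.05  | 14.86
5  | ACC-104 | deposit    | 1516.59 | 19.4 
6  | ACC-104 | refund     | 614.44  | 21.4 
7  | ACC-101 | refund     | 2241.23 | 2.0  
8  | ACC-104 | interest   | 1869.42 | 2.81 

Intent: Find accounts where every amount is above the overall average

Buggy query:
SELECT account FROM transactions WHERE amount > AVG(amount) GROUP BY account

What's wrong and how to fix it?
Bug: AVG() is an aggregate; it can't sit directly in WHERE

Fix: Use a subquery for AVG and a HAVING MIN(...) filter so the condition holds for every row in the group

Corrected query:
SELECT account FROM transactions GROUP BY account HAVING MIN(amount) > (SELECT AVG(amount) FROM transactions)

Result:
account
-------
ACC-101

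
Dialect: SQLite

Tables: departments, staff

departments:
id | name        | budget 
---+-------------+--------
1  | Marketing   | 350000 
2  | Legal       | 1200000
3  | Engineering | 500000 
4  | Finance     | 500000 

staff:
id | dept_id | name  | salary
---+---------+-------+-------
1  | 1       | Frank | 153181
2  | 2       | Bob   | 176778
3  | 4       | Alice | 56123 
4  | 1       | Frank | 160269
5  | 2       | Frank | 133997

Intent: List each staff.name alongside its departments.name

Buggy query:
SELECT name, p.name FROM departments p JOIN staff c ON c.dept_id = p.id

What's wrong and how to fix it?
Bug: Both tables have a 'name' column; the unqualified reference is ambiguous

Fix: Qualify the column with its table alias (c.name)

Corrected query:
SELECT c.name, p.name FROM departments p JOIN staff c ON c.dept_id = p.id

Result:
name  | name     
------+----------
Frank | Marketing
Bob   | Legal    
Alice | Finance  
Frank | Marketing
Frank | Legal    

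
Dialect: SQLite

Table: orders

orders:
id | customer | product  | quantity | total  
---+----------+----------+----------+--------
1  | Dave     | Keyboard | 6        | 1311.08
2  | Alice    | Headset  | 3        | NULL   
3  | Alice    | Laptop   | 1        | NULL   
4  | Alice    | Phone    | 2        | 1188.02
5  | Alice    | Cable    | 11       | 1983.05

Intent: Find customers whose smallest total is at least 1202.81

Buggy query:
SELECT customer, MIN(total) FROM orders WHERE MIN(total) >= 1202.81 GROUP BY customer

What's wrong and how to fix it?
Bug: Aggregates like MIN are computed per group after WHERE runs

Fix: Use HAVING for the per-group MIN condition

Corrected query:
SELECT customer, MIN(total) FROM orders GROUP BY customer HAVING MIN(total) >= 1202.81

Result:
customer | MIN(total)
---------+-----------
Dave     | 1311.08   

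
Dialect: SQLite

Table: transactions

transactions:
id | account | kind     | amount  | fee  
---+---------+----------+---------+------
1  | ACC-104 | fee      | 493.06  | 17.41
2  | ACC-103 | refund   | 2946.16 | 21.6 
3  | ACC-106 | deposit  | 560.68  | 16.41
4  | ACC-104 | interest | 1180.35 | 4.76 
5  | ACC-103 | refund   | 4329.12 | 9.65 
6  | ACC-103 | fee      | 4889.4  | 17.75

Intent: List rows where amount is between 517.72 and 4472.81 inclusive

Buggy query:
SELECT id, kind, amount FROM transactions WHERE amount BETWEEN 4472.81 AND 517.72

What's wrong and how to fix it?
Bug: The bounds are reversed; BETWEEN a AND b requires a <= b to match anything

Fix: Swap the bounds so the smaller value comes first

Corrected query:
SELECT id, kind, amount FROM transactions WHERE amount BETWEEN 517.72 AND 4472.81

Result:
id | kind     | amount 
---+----------+--------
2  | refund   | 2946.16
3  | deposit  | 560.68 
4  | interest | 1180.35
5  | refund   | 4329.12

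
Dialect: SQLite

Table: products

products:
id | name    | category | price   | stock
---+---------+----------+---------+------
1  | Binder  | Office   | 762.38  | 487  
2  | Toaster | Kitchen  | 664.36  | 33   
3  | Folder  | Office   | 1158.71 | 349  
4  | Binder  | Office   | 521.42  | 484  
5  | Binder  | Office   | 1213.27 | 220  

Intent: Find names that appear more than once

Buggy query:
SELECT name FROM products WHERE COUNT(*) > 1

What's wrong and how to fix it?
Bug: WHERE can't reference COUNT(*); aggregates are computed after WHERE

Fix: Group first, then use HAVING for the count condition

Corrected query:
SELECT name FROM products GROUP BY name HAVING COUNT(*) > 1

Result:
name  
------
Binder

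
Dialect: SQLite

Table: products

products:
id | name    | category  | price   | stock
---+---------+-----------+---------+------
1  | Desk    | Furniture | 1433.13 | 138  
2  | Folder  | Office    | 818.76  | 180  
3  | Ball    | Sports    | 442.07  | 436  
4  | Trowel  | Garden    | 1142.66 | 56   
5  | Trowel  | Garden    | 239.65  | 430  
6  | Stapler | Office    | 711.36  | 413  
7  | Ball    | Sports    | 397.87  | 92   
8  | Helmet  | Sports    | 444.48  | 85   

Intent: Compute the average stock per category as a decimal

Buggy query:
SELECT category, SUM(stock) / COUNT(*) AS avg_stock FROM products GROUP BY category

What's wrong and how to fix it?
Bug: Both operands are integers, so '/' performs integer division and truncates

Fix: Multiply by 1.0 (or CAST to REAL) to force floating-point division

Corrected query:
SELECT category, SUM(stock) * 1.0 / COUNT(*) AS avg_stock FROM products GROUP BY category

Result:
category  | avg_stock 
----------+-----------
Furniture | 138       
Garden    | 243       
Office    | 296.5     
Sports    | 204.333333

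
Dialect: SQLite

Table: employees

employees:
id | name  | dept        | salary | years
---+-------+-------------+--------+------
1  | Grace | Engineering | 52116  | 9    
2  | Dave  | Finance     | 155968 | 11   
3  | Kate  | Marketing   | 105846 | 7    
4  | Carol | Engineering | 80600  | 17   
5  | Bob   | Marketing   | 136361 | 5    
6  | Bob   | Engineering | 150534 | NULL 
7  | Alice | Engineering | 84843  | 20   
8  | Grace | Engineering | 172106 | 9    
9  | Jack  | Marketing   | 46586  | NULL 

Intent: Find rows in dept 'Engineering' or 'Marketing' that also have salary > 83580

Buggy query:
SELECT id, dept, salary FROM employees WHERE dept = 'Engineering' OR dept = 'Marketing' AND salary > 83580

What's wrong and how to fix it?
Bug: AND binds tighter than OR, so this parses as dept = 'Engineering' OR (dept = 'Marketing' AND salary > 83580)

Fix: Group the OR with parentheses (or use IN), then AND the threshold

Corrected query:
SELECT id, dept, salary FROM employees WHERE (dept = 'Engineering' OR dept = 'Marketing') AND salary > 83580

Result:
id | dept        | salary
---+-------------+-------
3  | Marketing   | 105846
5  | Marketing   | 136361
6  | Engineering | 150534
7  | Engineering | 84843 
8  | Engineering | 172106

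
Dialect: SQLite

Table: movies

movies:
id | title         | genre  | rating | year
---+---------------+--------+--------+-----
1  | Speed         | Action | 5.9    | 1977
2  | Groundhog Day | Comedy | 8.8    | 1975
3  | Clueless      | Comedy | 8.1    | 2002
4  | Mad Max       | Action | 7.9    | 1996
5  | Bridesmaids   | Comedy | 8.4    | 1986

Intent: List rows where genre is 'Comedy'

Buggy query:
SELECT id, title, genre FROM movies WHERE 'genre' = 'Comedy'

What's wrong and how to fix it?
Bug: Single quotes denote string literals in SQL; the column name is being compared as a constant string

Fix: Reference the column as genre without single quotes

Corrected query:
SELECT id, title, genre FROM movies WHERE genre = 'Comedy'

Result:
id | title         | genre 
---+---------------+-------
2  | Groundhog Day | Comedy
3  | Clueless      | Comedy
5  | Bridesmaids   | Comedy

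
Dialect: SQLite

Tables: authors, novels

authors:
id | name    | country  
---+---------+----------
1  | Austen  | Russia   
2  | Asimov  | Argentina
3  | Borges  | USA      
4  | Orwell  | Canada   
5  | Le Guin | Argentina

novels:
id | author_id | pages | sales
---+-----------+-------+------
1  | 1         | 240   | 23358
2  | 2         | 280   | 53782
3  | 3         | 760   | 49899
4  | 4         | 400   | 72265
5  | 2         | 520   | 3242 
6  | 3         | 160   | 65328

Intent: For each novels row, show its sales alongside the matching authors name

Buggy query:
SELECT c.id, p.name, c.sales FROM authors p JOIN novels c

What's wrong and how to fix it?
Bug: JOIN with no ON clause produces a cartesian product; every novels row pairs with every authors row

Fix: Add ON c.author_id = p.id to the JOIN

Corrected query:
SELECT c.id, p.name, c.sales FROM authors p JOIN novels c ON c.author_id = p.id

Result:
id | name   | sales
---+--------+------
1  | Austen | 23358
2  | Asimov | 53782
3  | Borges | 49899
4  | Orwell | 72265
5  | Asimov | 3242 
6  | Borges | 65328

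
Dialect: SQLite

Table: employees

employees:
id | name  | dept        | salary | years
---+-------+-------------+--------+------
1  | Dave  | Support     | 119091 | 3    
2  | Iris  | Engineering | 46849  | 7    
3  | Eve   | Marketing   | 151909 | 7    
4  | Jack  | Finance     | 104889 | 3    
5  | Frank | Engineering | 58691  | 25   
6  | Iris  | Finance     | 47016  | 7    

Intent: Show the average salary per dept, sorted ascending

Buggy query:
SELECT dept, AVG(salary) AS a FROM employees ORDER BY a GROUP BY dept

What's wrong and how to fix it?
Bug: GROUP BY must precede ORDER BY

Fix: Move ORDER BY to the end, after GROUP BY

Corrected query:
SELECT dept, AVG(salary) AS a FROM employees GROUP BY dept ORDER BY a

Result:
dept        | a      
------------+--------
Engineering | 52770  
Finance     | 75952.5
Support     | 119091 
Marketing   | 151909 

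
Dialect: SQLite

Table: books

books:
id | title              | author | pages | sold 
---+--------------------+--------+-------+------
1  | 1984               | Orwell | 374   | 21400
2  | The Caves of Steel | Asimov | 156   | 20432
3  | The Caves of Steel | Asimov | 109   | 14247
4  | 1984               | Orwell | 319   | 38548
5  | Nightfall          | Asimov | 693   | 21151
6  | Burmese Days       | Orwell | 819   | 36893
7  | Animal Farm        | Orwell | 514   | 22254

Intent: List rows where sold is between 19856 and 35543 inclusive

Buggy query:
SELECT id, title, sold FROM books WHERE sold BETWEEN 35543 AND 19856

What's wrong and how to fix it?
Bug: BETWEEN expects the lower bound first; with 35543 AND 19856 the range is empty

Fix: Swap the bounds so the smaller value comes first

Corrected query:
SELECT id, title, sold FROM books WHERE sold BETWEEN 19856 AND 35543

Result:
id | title              | sold 
---+--------------------+------
1  | 1984               | 21400
2  | The Caves of Steel | 20432
5  | Nightfall          | 21151
7  | Animal Farm        | 22254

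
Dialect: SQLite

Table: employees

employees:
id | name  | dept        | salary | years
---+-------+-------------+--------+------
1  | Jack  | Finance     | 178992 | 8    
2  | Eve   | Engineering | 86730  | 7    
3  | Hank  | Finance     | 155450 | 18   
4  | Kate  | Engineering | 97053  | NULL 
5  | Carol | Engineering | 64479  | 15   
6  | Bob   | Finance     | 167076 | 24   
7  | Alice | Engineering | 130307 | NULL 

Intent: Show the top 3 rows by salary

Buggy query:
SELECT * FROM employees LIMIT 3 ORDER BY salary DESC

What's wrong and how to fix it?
Bug: LIMIT must come after ORDER BY

Fix: Swap the clauses: ORDER BY first, then LIMIT

Corrected query:
SELECT * FROM employees ORDER BY salary DESC LIMIT 3

Result:
id | name | dept    | salary | years
---+------+---------+--------+------
1  | Jack | Finance | 178992 | 8    
6  | Bob  | Finance | 167076 | 24   
3  | Hank | Finance | 155450 | 18   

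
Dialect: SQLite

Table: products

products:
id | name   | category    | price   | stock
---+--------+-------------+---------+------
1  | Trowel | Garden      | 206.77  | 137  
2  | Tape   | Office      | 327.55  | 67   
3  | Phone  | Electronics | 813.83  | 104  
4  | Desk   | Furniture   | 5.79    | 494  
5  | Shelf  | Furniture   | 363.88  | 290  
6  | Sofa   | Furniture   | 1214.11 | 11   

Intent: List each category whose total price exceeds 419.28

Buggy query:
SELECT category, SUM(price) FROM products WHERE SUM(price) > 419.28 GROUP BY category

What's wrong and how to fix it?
Bug: SUM(price) is an aggregate, but WHERE filters rows before aggregation

Fix: Use HAVING (which filters groups after aggregation) instead of WHERE

Corrected query:
SELECT category, SUM(price) FROM products GROUP BY category HAVING SUM(price) > 419.28

Result:
category    | SUM(price)
------------+-----------
Electronics | 813.83    
Furniture   | 1583.78   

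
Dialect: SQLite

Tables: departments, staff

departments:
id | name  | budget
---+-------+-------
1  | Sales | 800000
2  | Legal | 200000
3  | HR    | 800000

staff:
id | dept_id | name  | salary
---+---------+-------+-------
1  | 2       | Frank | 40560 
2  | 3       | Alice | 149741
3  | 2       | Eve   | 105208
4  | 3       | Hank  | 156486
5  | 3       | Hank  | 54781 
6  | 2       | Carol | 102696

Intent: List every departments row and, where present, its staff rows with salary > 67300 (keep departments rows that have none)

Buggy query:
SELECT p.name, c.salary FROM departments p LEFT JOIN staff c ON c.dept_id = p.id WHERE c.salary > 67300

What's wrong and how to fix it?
Bug: Filtering c.salary in WHERE discards the NULL rows produced by LEFT JOIN, turning it into an inner join

Fix: Put 'c.salary > 67300' in the JOIN's ON clause instead of WHERE

Corrected query:
SELECT p.name, c.salary FROM departments p LEFT JOIN staff c ON c.dept_id = p.id AND c.salary > 67300

Result:
name  | salary
------+-------
Sales | NULL  
Legal | 102696
Legal | 105208
HR    | 149741
HR    | 156486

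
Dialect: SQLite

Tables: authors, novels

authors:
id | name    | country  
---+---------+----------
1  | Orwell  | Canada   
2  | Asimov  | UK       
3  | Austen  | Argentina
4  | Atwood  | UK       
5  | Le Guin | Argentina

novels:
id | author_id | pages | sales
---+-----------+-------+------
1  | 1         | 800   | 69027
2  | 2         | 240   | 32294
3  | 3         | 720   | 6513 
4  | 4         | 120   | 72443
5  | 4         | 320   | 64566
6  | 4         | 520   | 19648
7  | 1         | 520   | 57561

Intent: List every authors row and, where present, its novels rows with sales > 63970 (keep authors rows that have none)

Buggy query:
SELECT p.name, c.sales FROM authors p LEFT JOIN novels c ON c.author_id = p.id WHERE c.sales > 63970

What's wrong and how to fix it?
Bug: A WHERE condition on the right-hand table after LEFT JOIN drops unmatched parents

Fix: Put 'c.sales > 63970' in the JOIN's ON clause instead of WHERE

Corrected query:
SELECT p.name, c.sales FROM authors p LEFT JOIN novels c ON c.author_id = p.id AND c.sales > 63970

Result:
name    | sales
--------+------
Orwell  | 69027
Asimov  | NULL 
Austen  | NULL 
Atwood  | 64566
Atwood  | 72443
Le Guin | NULL 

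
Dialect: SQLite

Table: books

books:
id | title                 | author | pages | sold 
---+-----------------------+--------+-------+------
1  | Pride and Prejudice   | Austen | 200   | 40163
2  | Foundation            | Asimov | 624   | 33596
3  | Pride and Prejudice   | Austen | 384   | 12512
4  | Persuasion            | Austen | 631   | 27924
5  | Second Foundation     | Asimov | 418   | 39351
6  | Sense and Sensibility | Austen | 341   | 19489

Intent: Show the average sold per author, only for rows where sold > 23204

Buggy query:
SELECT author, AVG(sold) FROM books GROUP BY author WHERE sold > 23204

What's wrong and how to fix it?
Bug: Row-level WHERE must come before GROUP BY in the clause order

Fix: Move the WHERE clause before GROUP BY

Corrected query:
SELECT author, AVG(sold) FROM books WHERE sold > 23204 GROUP BY author

Result:
author | AVG(sold)
-------+----------
Asimov | 36473.5  
Austen | 34043.5  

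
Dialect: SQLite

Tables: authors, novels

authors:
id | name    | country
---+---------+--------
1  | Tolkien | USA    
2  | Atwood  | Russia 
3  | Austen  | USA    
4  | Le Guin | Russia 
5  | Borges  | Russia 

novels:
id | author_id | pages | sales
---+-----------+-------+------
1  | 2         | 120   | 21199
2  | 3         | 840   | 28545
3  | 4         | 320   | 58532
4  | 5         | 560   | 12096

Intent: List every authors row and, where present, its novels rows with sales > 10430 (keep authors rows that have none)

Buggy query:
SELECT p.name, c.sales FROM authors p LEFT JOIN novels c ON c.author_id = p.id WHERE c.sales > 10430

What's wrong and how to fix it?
Bug: Filtering c.sales in WHERE discards the NULL rows produced by LEFT JOIN, turning it into an inner join

Fix: Put 'c.sales > 10430' in the JOIN's ON clause instead of WHERE

Corrected query:
SELECT p.name, c.sales FROM authors p LEFT JOIN novels c ON c.author_id = p.id AND c.sales > 10430

Result:
name    | sales
--------+------
Tolkien | NULL 
Atwood  | 21199
Austen  | 28545
Le Guin | 58532
Borges  | 12096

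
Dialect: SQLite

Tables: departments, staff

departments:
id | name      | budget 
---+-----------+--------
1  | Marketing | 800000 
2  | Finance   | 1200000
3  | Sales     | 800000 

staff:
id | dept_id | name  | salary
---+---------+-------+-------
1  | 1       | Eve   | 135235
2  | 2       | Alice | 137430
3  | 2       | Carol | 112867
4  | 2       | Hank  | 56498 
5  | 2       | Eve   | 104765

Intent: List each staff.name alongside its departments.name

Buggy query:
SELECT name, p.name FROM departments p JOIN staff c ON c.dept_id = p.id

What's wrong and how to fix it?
Bug: 'name' exists in both joined tables, so the database can't tell which one is meant

Fix: Qualify the column with its table alias (c.name)

Corrected query:
SELECT c.name, p.name FROM departments p JOIN staff c ON c.dept_id = p.id

Result:
name  | name     
------+----------
Eve   | Marketing
Alice | Finance  
Carol | Finance  
Hank  | Finance  
Eve   | Finance  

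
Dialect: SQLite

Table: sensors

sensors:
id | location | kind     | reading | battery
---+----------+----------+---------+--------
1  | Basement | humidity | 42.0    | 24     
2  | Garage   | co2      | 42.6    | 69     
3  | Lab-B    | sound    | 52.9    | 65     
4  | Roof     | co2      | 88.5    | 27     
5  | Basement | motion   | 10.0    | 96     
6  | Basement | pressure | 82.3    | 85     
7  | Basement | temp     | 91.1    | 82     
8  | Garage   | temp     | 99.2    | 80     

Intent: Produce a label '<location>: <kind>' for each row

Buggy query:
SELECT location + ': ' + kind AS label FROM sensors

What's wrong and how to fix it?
Bug: '+' is numeric addition; on text columns SQLite converts them to 0 instead of concatenating

Fix: Use the || operator for string concatenation

Corrected query:
SELECT location || ': ' || kind AS label FROM sensors

Result:
label             
------------------
Basement: humidity
Garage: co2       
Lab-B: sound      
Roof: co2         
Basement: motion  
Basement: pressure
Basement: temp    
Garage: temp      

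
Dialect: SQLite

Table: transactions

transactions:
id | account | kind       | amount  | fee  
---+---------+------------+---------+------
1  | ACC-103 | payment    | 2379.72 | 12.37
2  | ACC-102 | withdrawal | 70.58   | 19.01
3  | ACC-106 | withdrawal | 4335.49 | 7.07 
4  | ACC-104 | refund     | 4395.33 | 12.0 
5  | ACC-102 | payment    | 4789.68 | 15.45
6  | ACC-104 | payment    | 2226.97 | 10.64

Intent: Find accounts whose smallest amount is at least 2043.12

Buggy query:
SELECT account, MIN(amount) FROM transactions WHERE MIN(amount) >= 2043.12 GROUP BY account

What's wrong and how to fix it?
Bug: MIN() in WHERE is a misuse of aggregate

Fix: Use HAVING for the per-group MIN condition

Corrected query:
SELECT account, MIN(amount) FROM transactions GROUP BY account HAVING MIN(amount) >= 2043.12

Result:
account | MIN(amount)
--------+------------
ACC-103 | 2379.72    
ACC-104 | 2226.97    
ACC-106 | 4335.49    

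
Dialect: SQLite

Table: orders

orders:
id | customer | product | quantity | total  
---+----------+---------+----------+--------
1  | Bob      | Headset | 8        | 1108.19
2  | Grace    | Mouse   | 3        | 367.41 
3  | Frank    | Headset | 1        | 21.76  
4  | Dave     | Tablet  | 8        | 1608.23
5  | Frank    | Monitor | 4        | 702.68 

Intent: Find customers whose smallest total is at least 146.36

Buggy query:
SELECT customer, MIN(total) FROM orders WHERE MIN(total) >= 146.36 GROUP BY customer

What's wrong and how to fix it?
Bug: MIN() in WHERE is a misuse of aggregate

Fix: Use HAVING for the per-group MIN condition

Corrected query:
SELECT customer, MIN(total) FROM orders GROUP BY customer HAVING MIN(total) >= 146.36

Result:
customer | MIN(total)
---------+-----------
Bob      | 1108.19   
Dave     | 1608.23   
Grace    | 367.41    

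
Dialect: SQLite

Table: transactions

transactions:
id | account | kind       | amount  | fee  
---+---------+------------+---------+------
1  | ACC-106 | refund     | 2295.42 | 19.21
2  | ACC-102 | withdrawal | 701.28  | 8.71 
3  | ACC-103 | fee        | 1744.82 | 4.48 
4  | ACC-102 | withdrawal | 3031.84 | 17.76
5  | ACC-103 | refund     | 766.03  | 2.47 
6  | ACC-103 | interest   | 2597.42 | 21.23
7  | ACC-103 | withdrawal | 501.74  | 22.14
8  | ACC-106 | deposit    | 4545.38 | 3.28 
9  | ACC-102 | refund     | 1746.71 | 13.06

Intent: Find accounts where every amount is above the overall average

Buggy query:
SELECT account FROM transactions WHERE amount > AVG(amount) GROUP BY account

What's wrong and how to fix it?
Bug: AVG() is an aggregate; it can't sit directly in WHERE

Fix: Use a subquery for AVG and a HAVING MIN(...) filter so the condition holds for every row in the group

Corrected query:
SELECT account FROM transactions GROUP BY account HAVING MIN(amount) > (SELECT AVG(amount) FROM transactions)

Result:
account
-------
ACC-106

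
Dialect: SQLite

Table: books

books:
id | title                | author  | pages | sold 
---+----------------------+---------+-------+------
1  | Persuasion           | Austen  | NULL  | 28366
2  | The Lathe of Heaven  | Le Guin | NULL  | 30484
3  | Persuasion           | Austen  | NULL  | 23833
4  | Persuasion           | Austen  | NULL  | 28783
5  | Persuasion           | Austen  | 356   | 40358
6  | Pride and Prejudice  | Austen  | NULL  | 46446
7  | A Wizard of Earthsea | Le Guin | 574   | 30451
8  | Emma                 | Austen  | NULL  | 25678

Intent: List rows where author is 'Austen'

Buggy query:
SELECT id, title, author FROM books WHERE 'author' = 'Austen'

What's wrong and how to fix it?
Bug: 'author' in single quotes is a string literal, not the column; the comparison is literal-vs-literal and never true

Fix: Remove the quotes around the column name (or use double quotes for an identifier)

Corrected query:
SELECT id, title, author FROM books WHERE author = 'Austen'

Result:
id | title               | author
---+---------------------+-------
1  | Persuasion          | Austen
3  | Persuasion          | Austen
4  | Persuasion          | Austen
5  | Persuasion          | Austen
6  | Pride and Prejudice | Austen
8  | Emma                | Austen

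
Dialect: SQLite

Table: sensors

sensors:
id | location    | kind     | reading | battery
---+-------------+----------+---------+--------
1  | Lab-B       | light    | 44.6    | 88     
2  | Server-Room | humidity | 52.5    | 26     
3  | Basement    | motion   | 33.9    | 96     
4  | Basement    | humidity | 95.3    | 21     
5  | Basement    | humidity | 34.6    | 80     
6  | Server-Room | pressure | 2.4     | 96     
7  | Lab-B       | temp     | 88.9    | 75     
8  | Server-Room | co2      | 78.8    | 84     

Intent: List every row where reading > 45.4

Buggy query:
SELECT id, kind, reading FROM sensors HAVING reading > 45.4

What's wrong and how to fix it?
Bug: HAVING filters the output of aggregation, but this query has no GROUP BY and no aggregate functions, so SQLite rejects it (HAVING clause on a non-aggregate query); the condition here is per row

Fix: Replace HAVING with WHERE since the condition applies to individual rows

Corrected query:
SELECT id, kind, reading FROM sensors WHERE reading > 45.4

Result:
id | kind     | reading
---+----------+--------
2  | humidity | 52.5   
4  | humidity | 95.3   
7  | temp     | 88.9   
8  | co2      | 78.8   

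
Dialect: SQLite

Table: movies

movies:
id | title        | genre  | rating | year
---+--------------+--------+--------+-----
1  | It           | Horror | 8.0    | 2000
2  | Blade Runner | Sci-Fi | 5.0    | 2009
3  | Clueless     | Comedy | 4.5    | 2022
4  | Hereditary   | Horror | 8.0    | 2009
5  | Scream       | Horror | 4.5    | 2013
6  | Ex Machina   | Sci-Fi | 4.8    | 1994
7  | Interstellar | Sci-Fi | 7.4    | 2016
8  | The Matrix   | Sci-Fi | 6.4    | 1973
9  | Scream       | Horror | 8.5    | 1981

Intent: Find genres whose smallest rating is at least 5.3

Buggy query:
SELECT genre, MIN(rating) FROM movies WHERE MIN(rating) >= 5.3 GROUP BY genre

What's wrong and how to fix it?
Bug: MIN() in WHERE is a misuse of aggregate

Fix: Replace WHERE with HAVING after the GROUP BY

Corrected query:
SELECT genre, MIN(rating) FROM movies GROUP BY genre HAVING MIN(rating) >= 5.3

Result:
(no rows)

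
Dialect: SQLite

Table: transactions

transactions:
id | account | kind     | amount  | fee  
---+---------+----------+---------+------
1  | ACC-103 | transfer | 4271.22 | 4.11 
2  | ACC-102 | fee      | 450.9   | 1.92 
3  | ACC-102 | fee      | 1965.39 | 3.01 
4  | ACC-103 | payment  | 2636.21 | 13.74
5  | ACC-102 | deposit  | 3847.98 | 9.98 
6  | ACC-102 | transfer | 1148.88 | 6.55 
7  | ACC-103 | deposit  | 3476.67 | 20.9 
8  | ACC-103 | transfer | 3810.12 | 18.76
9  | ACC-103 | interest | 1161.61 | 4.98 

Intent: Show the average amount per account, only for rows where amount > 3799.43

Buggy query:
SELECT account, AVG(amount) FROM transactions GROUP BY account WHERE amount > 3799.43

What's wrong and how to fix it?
Bug: Row-level WHERE must come before GROUP BY in the clause order

Fix: Move the WHERE clause before GROUP BY

Corrected query:
SELECT account, AVG(amount) FROM transactions WHERE amount > 3799.43 GROUP BY account

Result:
account | AVG(amount)
--------+------------
ACC-102 | 3847.98    
ACC-103 | 4040.67    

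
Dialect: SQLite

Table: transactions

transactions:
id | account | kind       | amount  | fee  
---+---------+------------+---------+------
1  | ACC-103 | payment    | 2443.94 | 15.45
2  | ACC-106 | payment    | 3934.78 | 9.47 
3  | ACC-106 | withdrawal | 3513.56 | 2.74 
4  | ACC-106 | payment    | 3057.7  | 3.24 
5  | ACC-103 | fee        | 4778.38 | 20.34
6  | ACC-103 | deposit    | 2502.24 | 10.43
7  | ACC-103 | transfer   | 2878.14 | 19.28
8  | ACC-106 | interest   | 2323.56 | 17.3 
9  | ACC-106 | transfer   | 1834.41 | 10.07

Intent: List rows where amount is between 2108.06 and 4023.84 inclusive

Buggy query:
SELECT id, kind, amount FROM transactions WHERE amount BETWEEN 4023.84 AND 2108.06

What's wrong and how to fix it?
Bug: The bounds are reversed; BETWEEN a AND b requires a <= b to match anything

Fix: Write BETWEEN 2108.06 AND 4023.84

Corrected query:
SELECT id, kind, amount FROM transactions WHERE amount BETWEEN 2108.06 AND 4023.84

Result:
id | kind       | amount 
---+------------+--------
1  | payment    | 2443.94
2  | payment    | 3934.78
3  | withdrawal | 3513.56
4  | payment    | 3057.7 
6  | deposit    | 2502.24
7  | transfer   | 2878.14
8  | interest   | 2323.56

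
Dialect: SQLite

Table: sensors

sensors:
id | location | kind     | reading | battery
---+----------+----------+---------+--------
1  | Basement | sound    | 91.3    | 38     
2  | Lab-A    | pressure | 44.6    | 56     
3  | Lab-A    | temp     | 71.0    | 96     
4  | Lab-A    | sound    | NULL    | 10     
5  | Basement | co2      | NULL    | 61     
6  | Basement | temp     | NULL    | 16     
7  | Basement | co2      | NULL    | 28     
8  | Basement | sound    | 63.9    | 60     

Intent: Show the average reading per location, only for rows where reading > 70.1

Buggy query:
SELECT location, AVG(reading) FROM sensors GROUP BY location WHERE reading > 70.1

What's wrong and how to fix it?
Bug: Row-level WHERE must come before GROUP BY in the clause order

Fix: Move the WHERE clause before GROUP BY

Corrected query:
SELECT location, AVG(reading) FROM sensors WHERE reading > 70.1 GROUP BY location

Result:
location | AVG(reading)
---------+-------------
Basement | 91.3        
Lab-A    | 71          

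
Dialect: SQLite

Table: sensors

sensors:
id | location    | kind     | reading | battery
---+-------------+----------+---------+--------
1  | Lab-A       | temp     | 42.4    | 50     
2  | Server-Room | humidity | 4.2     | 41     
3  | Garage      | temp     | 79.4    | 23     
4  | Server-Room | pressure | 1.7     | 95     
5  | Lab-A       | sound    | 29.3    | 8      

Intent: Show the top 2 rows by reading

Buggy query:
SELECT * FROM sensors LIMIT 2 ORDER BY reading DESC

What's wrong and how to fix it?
Bug: LIMIT must come after ORDER BY

Fix: Swap the clauses: ORDER BY first, then LIMIT

Corrected query:
SELECT * FROM sensors ORDER BY reading DESC LIMIT 2

Result:
id | location | kind | reading | battery
---+----------+------+---------+--------
3  | Garage   | temp | 79.4    | 23     
1  | Lab-A    | temp | 42.4    | 50     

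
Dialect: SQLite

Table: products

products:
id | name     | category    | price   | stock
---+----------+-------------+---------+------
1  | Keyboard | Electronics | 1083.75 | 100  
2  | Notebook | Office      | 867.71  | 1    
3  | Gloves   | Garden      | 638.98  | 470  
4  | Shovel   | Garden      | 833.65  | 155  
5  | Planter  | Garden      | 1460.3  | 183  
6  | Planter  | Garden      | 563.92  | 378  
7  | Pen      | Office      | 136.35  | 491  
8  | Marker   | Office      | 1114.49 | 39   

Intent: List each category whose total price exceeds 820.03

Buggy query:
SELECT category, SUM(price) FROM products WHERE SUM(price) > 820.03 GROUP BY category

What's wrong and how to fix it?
Bug: Aggregate functions cannot appear in a WHERE clause

Fix: Use HAVING (which filters groups after aggregation) instead of WHERE

Corrected query:
SELECT category, SUM(price) FROM products GROUP BY category HAVING SUM(price) > 820.03

Result:
category    | SUM(price)
------------+-----------
Electronics | 1083.75   
Garden      | 3496.85   
Office      | 2118.55   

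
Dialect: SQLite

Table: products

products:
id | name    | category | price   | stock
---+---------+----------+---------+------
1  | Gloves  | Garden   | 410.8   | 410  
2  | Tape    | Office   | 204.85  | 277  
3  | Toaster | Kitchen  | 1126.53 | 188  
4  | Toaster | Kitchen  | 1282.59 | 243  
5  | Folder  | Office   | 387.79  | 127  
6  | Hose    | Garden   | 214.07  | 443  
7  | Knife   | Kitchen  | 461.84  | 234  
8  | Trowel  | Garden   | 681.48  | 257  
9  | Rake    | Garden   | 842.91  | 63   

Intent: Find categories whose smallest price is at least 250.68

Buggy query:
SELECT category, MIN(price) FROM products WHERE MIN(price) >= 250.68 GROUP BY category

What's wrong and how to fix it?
Bug: MIN() in WHERE is a misuse of aggregate

Fix: Replace WHERE with HAVING after the GROUP BY

Corrected query:
SELECT category, MIN(price) FROM products GROUP BY category HAVING MIN(price) >= 250.68

Result:
category | MIN(price)
---------+-----------
Kitchen  | 461.84    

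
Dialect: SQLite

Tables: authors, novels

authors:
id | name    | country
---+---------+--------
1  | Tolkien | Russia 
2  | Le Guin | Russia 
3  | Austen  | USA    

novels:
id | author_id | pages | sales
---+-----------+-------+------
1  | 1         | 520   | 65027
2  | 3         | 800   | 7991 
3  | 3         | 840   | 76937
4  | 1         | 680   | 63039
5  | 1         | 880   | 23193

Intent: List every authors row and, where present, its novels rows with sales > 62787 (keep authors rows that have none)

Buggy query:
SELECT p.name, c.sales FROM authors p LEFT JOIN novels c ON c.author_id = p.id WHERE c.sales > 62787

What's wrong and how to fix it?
Bug: Filtering c.sales in WHERE discards the NULL rows produced by LEFT JOIN, turning it into an inner join

Fix: Put 'c.sales > 62787' in the JOIN's ON clause instead of WHERE

Corrected query:
SELECT p.name, c.sales FROM authors p LEFT JOIN novels c ON c.author_id = p.id AND c.sales > 62787

Result:
name    | sales
--------+------
Tolkien | 63039
Tolkien | 65027
Le Guin | NULL 
Austen  | 76937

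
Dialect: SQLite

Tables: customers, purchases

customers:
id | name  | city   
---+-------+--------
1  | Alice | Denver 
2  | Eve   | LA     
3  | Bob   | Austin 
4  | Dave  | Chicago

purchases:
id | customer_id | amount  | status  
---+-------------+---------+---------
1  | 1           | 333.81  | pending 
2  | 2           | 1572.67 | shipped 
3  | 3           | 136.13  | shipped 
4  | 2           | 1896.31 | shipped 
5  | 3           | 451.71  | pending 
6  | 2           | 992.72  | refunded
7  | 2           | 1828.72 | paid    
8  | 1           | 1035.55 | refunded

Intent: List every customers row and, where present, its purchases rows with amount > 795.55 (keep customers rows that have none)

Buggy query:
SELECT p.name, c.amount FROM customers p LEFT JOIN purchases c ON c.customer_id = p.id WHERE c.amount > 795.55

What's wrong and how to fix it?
Bug: Filtering c.amount in WHERE discards the NULL rows produced by LEFT JOIN, turning it into an inner join

Fix: Put 'c.amount > 795.55' in the JOIN's ON clause instead of WHERE

Corrected query:
SELECT p.name, c.amount FROM customers p LEFT JOIN purchases c ON c.customer_id = p.id AND c.amount > 795.55

Result:
name  | amount 
------+--------
Alice | 1035.55
Eve   | 992.72 
Eve   | 1572.67
Eve   | 1828.72
Eve   | 1896.31
Bob   | NULL   
Dave  | NULL   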